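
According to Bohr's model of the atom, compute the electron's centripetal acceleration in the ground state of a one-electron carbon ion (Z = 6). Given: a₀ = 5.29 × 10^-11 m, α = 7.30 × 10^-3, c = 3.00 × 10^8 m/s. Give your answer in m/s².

r = n²a₀/Z = 8.82 × 10^-12 m, v = Zαc/n = 1.31 × 10^7 m/s
a = v²/r = (1.31 × 10^7)² / 8.82 × 10^-12 = 1.96 × 10^25 m/s²

1.96 × 10^25 m/s²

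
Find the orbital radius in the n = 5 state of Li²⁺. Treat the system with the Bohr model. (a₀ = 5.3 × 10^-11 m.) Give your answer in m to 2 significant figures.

r_n = n²a₀/Z = 5² × 5.3 × 10^-11 / 3
    = 25 × 5.3 × 10^-11 / 3 = 4.4 × 10^-10 m

4.4 × 10^-10 m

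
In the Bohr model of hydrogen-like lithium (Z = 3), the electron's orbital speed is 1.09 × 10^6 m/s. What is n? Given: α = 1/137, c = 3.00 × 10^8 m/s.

6

v_n = Zαc/n ⇒ n = Zαc/v = 3 × 0.00730 × 3.00 × 10^8 / 1.09 × 10^6 ≈ 6.03
n = 6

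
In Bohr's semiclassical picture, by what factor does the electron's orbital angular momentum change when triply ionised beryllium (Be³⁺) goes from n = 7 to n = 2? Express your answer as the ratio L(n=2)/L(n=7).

L = nℏ depends only on n, so L ∝ n.
L(n=2)/L(n=7) = (2/7)^1 = 2/7

2/7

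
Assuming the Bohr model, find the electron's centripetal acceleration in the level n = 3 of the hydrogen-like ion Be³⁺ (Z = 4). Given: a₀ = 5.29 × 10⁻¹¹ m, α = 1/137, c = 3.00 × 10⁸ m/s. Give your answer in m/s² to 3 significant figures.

7.16 × 10²² m/s²

r = n²a₀/Z = 1.19 × 10⁻¹⁰ m, v = Zαc/n = 2.92 × 10⁶ m/s
a = v²/r = (2.92 × 10⁶)² / 1.19 × 10⁻¹⁰ = 7.16 × 10²² m/s²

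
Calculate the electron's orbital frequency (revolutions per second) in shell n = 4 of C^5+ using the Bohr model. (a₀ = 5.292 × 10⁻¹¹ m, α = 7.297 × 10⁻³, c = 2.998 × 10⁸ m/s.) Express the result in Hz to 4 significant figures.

r = n²a₀/Z = 1.411 × 10⁻¹⁰ m, v = Zαc/n = 3.281 × 10⁶ m/s
f = v/(2πr) = 3.701 × 10¹⁵ Hz

3.701 × 10¹⁵ Hz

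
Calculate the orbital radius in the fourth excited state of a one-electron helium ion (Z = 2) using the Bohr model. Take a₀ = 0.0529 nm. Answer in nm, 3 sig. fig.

0.661 nm

r_n = n²a₀/Z = 5² × 0.0529 / 2
    = 25 × 0.0529 / 2 = 0.661 nm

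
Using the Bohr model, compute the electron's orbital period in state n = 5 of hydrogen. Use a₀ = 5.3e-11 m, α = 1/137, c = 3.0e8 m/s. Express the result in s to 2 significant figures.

1.9e-14 s

r = n²a₀/Z = 5²·5.3e-11/1 = 1.3e-9 m
v = Zαc/n = 1·0.0073·3.0e8/5 = 4.4e5 m/s
T = 2πr/v = 1.9e-14 s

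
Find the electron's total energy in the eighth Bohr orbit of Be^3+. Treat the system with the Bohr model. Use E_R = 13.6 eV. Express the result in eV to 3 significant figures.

E_n = −E_R·Z²/n² = −13.6 × 4²/8² = -3.40 eV

-3.40 eV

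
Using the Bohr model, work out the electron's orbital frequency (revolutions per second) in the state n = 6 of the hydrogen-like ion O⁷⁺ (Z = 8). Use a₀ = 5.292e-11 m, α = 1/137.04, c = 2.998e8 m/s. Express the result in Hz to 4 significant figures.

r = n²a₀/Z = 2.381e-10 m, v = Zαc/n = 2.917e6 m/s
f = v/(2πr) = 1.949e15 Hz

1.949e15 Hz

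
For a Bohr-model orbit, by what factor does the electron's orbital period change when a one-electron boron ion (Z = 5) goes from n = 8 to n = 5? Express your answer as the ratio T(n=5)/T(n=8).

T ∝ Z^-2 · n^3; with Z fixed, T ∝ n^3.
T(n=5)/T(n=8) = (5/8)^3 = 125/512

125/512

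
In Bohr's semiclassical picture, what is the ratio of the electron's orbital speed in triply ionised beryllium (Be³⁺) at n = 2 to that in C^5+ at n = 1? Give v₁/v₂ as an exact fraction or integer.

1/3

v ∝ Z^1 · n^-1
v₁/v₂ = (4/6)^1 · (2/1)^-1 = 1/3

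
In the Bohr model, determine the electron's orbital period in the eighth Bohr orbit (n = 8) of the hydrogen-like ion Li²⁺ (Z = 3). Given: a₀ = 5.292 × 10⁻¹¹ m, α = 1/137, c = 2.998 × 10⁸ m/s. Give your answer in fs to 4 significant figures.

r = n²a₀/Z = 8²·5.292 × 10⁻¹¹/3 = 1.129 × 10⁻⁹ m
v = Zαc/n = 3·0.007299·2.998 × 10⁸/8 = 8.206 × 10⁵ m/s
T = 2πr/v = 8.644 × 10⁻¹⁵ s = 8.644 fs

8.644 fs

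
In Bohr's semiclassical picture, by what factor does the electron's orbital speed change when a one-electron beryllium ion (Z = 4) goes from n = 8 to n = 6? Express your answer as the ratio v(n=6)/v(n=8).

4/3

v ∝ Z^1 · n^-1; with Z fixed, v ∝ n^-1.
v(n=6)/v(n=8) = (6/8)^-1 = 4/3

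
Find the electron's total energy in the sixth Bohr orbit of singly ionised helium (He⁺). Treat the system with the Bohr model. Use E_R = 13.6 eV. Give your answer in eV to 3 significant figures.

E_n = −E_R·Z²/n² = −13.6 × 2²/6² = -1.51 eV

-1.51 eV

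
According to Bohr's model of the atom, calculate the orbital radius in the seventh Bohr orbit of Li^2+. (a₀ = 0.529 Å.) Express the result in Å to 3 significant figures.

r_n = n²a₀/Z = 7² × 0.529 / 3
    = 49 × 0.529 / 3 = 8.64 Å

8.64 Å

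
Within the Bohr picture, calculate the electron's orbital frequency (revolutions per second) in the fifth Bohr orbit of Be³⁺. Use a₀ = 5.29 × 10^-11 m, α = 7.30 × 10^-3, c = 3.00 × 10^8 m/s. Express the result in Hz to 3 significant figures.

8.43 × 10^14 Hz

r = n²a₀/Z = 3.31 × 10^-10 m, v = Zαc/n = 1.75 × 10^6 m/s
f = v/(2πr) = 8.43 × 10^14 Hz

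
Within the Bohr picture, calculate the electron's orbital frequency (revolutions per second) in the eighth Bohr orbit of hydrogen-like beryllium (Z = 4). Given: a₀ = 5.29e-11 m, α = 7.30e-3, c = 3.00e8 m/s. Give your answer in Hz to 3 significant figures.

r = n²a₀/Z = 8.46e-10 m, v = Zαc/n = 1.09e6 m/s
f = v/(2πr) = 2.06e14 Hz

2.06e14 Hz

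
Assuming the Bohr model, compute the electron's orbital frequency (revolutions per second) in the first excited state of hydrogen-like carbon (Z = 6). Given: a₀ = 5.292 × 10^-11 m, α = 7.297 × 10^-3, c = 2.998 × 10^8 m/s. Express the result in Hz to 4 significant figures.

2.961 × 10^16 Hz

r = n²a₀/Z = 3.528 × 10^-11 m, v = Zαc/n = 6.563 × 10^6 m/s
f = v/(2πr) = 2.961 × 10^16 Hz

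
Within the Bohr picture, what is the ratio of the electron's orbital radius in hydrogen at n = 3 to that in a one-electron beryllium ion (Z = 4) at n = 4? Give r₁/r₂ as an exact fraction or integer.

9/4

r ∝ Z^-1 · n^2
r₁/r₂ = (1/4)^-1 · (3/4)^2 = 9/4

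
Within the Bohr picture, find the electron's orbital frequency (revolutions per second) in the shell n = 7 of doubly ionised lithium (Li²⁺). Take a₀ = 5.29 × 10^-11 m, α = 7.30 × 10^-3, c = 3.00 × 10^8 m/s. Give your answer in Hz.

1.73 × 10^14 Hz

r = n²a₀/Z = 8.64 × 10^-10 m, v = Zαc/n = 9.39 × 10^5 m/s
f = v/(2πr) = 1.73 × 10^14 Hz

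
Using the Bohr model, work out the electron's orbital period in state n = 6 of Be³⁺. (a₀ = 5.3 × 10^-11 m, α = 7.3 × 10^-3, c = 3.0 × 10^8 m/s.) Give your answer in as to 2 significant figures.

2100 as

r = n²a₀/Z = 6²·5.3 × 10^-11/4 = 4.8 × 10^-10 m
v = Zαc/n = 4·0.0073·3.0 × 10^8/6 = 1.5 × 10^6 m/s
T = 2πr/v = 2.1 × 10^-15 s = 2100 as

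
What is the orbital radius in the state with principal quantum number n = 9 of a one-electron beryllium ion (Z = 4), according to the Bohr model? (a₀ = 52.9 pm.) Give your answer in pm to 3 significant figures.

1070 pm

r_n = n²a₀/Z = 9² × 52.9 / 4
    = 81 × 52.9 / 4 = 1070 pm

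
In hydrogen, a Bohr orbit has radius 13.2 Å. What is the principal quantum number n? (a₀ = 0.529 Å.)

5

r_n = n²a₀/Z ⇒ n² = rZ/a₀ = 13.2 × 1 / 0.529 ≈ 24.95
n = 5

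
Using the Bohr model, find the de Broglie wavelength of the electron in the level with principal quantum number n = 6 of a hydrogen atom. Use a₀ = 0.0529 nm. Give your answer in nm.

1.99 nm

The Bohr quantisation condition is nλ = 2πr_n.
r_n = n²a₀/Z = 1.90 nm
λ = 2πr_n/n = 2π·1.90/6 = 1.99 nm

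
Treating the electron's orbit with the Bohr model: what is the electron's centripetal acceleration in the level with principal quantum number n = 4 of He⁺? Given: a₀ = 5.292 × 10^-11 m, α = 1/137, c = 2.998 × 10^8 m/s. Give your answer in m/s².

r = n²a₀/Z = 4.234 × 10^-10 m, v = Zαc/n = 1.094 × 10^6 m/s
a = v²/r = (1.094 × 10^6)² / 4.234 × 10^-10 = 2.828 × 10^21 m/s²

2.828 × 10^21 m/s²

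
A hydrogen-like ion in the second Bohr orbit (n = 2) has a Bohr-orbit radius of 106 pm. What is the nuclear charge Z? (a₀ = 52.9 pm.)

r_n = n²a₀/Z ⇒ Z = n²a₀/r = 2² × 52.9 / 106 ≈ 2.00
Z = 2

2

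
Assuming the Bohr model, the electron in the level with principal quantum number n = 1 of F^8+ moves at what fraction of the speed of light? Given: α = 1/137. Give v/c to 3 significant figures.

v_n = Zαc/n, so v/c = Zα/n = 9 × 0.00730 / 1 = 0.0657

0.0657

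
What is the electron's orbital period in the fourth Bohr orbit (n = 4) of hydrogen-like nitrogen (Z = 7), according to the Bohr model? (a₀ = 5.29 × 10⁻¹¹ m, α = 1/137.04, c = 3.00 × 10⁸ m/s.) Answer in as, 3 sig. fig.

r = n²a₀/Z = 4²·5.29 × 10⁻¹¹/7 = 1.21 × 10⁻¹⁰ m
v = Zαc/n = 7·0.00730·3.00 × 10⁸/4 = 3.83 × 10⁶ m/s
T = 2πr/v = 1.98 × 10⁻¹⁶ s = 198 as

198 as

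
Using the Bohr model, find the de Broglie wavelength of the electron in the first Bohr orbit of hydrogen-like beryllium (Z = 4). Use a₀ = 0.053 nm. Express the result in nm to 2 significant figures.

0.083 nm

The Bohr quantisation condition is nλ = 2πr_n.
r_n = n²a₀/Z = 0.013 nm
λ = 2πr_n/n = 2π·0.013/1 = 0.083 nm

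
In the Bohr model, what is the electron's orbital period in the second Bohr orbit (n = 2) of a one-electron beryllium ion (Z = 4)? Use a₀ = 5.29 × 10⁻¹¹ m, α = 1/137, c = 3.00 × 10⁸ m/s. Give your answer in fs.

0.0759 fs

r = n²a₀/Z = 2²·5.29 × 10⁻¹¹/4 = 5.29 × 10⁻¹¹ m
v = Zαc/n = 4·0.00730·3.00 × 10⁸/2 = 4.38 × 10⁶ m/s
T = 2πr/v = 7.59 × 10⁻¹⁷ s = 0.0759 fs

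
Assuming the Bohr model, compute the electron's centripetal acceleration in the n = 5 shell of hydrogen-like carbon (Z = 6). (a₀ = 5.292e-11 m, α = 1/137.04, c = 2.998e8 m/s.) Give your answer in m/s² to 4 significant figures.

r = n²a₀/Z = 2.205e-10 m, v = Zαc/n = 2.625e6 m/s
a = v²/r = (2.625e6)² / 2.205e-10 = 3.126e22 m/s²

3.126e22 m/s²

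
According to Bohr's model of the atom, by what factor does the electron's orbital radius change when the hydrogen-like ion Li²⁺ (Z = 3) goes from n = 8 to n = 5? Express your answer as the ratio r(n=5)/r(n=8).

r ∝ Z^-1 · n^2; with Z fixed, r ∝ n^2.
r(n=5)/r(n=8) = (5/8)^2 = 25/64

25/64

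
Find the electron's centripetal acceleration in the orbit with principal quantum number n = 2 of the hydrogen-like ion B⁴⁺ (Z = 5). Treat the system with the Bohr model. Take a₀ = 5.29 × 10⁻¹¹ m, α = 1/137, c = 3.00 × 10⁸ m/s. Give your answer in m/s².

r = n²a₀/Z = 4.23 × 10⁻¹¹ m, v = Zαc/n = 5.47 × 10⁶ m/s
a = v²/r = (5.47 × 10⁶)² / 4.23 × 10⁻¹¹ = 7.08 × 10²³ m/s²

7.08 × 10²³ m/s²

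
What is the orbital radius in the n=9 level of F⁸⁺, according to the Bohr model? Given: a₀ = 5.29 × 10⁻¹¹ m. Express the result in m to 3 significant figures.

4.76 × 10⁻¹⁰ m

r_n = n²a₀/Z = 9² × 5.29 × 10⁻¹¹ / 9
    = 81 × 5.29 × 10⁻¹¹ / 9 = 4.76 × 10⁻¹⁰ m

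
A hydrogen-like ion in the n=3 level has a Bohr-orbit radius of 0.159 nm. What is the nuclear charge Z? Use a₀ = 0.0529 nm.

r_n = n²a₀/Z ⇒ Z = n²a₀/r = 3² × 0.0529 / 0.159 ≈ 2.99
Z = 3

3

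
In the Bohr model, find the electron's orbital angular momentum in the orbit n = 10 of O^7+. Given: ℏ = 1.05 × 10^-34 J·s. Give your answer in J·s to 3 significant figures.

L_n = nℏ = 10 × 1.05 × 10^-34 = 1.05 × 10^-33 J·s

1.05 × 10^-33 J·s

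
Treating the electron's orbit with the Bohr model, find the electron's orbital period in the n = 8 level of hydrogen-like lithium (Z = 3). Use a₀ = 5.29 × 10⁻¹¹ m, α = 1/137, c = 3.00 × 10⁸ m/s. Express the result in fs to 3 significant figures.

8.63 fs

r = n²a₀/Z = 8²·5.29 × 10⁻¹¹/3 = 1.13 × 10⁻⁹ m
v = Zαc/n = 3·0.00730·3.00 × 10⁸/8 = 8.21 × 10⁵ m/s
T = 2πr/v = 8.63 × 10⁻¹⁵ s = 8.63 fs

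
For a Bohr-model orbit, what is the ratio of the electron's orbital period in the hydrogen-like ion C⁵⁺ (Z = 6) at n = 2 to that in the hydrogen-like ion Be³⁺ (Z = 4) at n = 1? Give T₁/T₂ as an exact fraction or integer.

32/9

T ∝ Z^-2 · n^3
T₁/T₂ = (6/4)^-2 · (2/1)^3 = 32/9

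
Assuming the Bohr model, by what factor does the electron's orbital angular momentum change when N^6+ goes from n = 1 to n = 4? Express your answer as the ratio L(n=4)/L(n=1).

L = nℏ depends only on n, so L ∝ n.
L(n=4)/L(n=1) = (4/1)^1 = 4

4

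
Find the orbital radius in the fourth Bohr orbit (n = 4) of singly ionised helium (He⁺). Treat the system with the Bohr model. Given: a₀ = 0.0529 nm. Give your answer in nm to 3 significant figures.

r_n = n²a₀/Z = 4² × 0.0529 / 2
    = 16 × 0.0529 / 2 = 0.423 nm

0.423 nm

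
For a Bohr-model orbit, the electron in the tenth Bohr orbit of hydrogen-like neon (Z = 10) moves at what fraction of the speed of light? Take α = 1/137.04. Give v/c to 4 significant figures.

0.007297

v_n = Zαc/n, so v/c = Zα/n = 10 × 0.007297 / 10 = 0.007297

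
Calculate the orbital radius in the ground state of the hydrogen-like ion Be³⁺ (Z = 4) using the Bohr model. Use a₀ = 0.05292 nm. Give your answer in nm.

0.01323 nm

r_n = n²a₀/Z = 1² × 0.05292 / 4
    = 1 × 0.05292 / 4 = 0.01323 nm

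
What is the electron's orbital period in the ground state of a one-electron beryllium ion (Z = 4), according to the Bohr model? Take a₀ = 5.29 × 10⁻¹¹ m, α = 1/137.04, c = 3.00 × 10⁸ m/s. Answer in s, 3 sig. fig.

r = n²a₀/Z = 1²·5.29 × 10⁻¹¹/4 = 1.32 × 10⁻¹¹ m
v = Zαc/n = 4·0.00730·3.00 × 10⁸/1 = 8.76 × 10⁶ m/s
T = 2πr/v = 9.49 × 10⁻¹⁸ s

9.49 × 10⁻¹⁸ s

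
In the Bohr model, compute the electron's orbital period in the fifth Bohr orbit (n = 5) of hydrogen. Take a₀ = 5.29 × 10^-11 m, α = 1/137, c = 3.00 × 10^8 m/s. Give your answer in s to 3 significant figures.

1.90 × 10^-14 s

r = n²a₀/Z = 5²·5.29 × 10^-11/1 = 1.32 × 10^-9 m
v = Zαc/n = 1·0.00730·3.00 × 10^8/5 = 4.38 × 10^5 m/s
T = 2πr/v = 1.90 × 10^-14 s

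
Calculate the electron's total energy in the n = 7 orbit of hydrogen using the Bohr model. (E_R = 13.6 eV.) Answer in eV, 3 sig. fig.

E_n = −E_R·Z²/n² = −13.6 × 1²/7² = -0.278 eV

-0.278 eV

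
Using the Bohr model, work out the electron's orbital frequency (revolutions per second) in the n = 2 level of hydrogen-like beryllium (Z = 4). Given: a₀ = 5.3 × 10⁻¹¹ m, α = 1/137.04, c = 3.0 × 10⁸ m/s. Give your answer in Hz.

r = n²a₀/Z = 5.3 × 10⁻¹¹ m, v = Zαc/n = 4.4 × 10⁶ m/s
f = v/(2πr) = 1.3 × 10¹⁶ Hz

1.3 × 10¹⁶ Hz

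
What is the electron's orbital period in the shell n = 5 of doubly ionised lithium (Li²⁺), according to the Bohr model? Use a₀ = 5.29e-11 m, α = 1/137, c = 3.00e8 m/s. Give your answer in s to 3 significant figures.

2.11e-15 s

r = n²a₀/Z = 5²·5.29e-11/3 = 4.41e-10 m
v = Zαc/n = 3·0.00730·3.00e8/5 = 1.31e6 m/s
T = 2πr/v = 2.11e-15 s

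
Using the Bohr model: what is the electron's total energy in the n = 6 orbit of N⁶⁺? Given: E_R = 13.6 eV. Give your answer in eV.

E_n = −E_R·Z²/n² = −13.6 × 7²/6² = -18.5 eV

-18.5 eV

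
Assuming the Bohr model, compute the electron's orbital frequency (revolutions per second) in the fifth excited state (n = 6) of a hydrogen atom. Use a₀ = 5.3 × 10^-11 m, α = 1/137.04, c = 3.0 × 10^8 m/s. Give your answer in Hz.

r = n²a₀/Z = 1.9 × 10^-9 m, v = Zαc/n = 3.6 × 10^5 m/s
f = v/(2πr) = 3.0 × 10^13 Hz

3.0 × 10^13 Hz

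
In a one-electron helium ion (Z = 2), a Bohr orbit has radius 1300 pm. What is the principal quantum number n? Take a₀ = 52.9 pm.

7

r_n = n²a₀/Z ⇒ n² = rZ/a₀ = 1300 × 2 / 52.9 ≈ 49.15
n = 7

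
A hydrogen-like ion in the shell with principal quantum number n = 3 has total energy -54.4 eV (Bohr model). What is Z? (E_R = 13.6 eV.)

6

E_n = −E_R Z²/n² ⇒ Z² = −E_n n²/E_R = 54.4 × 3² / 13.6 ≈ 36.00
Z = 6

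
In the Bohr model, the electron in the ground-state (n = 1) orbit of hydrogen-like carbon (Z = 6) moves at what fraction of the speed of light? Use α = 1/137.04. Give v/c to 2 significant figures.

0.044

v_n = Zαc/n, so v/c = Zα/n = 6 × 0.0073 / 1 = 0.044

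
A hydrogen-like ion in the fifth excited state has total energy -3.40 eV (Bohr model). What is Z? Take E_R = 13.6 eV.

3

E_n = −E_R Z²/n² ⇒ Z² = −E_n n²/E_R = 3.40 × 6² / 13.6 ≈ 9.00
Z = 3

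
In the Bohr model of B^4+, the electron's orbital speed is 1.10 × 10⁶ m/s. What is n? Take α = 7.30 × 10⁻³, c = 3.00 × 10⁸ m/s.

v_n = Zαc/n ⇒ n = Zαc/v = 5 × 0.00730 × 3.00 × 10⁸ / 1.10 × 10⁶ ≈ 9.95
n = 10

10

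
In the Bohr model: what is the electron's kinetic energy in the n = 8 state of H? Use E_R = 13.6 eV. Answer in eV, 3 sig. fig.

For a Coulomb orbit the virial theorem gives K = −E_n.
E_n = −E_R·Z²/n², so K = E_R·Z²/n² = 13.6 × 1²/8² = 0.212 eV

0.212 eV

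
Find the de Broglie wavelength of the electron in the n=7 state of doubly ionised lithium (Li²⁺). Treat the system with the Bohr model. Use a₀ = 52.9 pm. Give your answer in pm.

776 pm

The Bohr quantisation condition is nλ = 2πr_n.
r_n = n²a₀/Z = 864 pm
λ = 2πr_n/n = 2π·864/7 = 776 pm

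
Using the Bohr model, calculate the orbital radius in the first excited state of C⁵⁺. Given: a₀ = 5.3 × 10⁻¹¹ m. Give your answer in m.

3.5 × 10⁻¹¹ m

r_n = n²a₀/Z = 2² × 5.3 × 10⁻¹¹ / 6
    = 4 × 5.3 × 10⁻¹¹ / 6 = 3.5 × 10⁻¹¹ m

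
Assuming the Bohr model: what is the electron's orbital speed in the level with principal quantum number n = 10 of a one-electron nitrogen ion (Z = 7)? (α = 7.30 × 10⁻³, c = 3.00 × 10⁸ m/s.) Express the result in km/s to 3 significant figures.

v_n = Zαc/n = 7 × 0.00730 × 3.00 × 10⁸ / 10
    = 1530 km/s

1530 km/s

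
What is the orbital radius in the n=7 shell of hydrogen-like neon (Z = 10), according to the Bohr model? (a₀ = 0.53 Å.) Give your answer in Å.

r_n = n²a₀/Z = 7² × 0.53 / 10
    = 49 × 0.53 / 10 = 2.6 Å

2.6 Å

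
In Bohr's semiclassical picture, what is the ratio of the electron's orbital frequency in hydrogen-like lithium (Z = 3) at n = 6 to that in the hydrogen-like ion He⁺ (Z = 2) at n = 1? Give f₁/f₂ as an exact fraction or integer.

1/96

f ∝ Z^2 · n^-3
f₁/f₂ = (3/2)^2 · (6/1)^-3 = 1/96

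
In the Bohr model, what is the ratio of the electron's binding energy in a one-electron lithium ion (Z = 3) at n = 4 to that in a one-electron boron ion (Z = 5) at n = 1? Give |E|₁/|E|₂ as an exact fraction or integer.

9/400

|E| ∝ Z^2 · n^-2
|E|₁/|E|₂ = (3/5)^2 · (4/1)^-2 = 9/400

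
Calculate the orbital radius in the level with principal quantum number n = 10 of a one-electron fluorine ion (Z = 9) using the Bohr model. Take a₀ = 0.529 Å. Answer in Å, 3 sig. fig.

5.88 Å

r_n = n²a₀/Z = 10² × 0.529 / 9
    = 100 × 0.529 / 9 = 5.88 Å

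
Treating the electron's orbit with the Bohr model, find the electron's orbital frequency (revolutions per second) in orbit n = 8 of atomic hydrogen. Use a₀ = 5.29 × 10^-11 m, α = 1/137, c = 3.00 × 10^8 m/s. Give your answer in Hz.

r = n²a₀/Z = 3.39 × 10^-9 m, v = Zαc/n = 2.74 × 10^5 m/s
f = v/(2πr) = 1.29 × 10^13 Hz

1.29 × 10^13 Hz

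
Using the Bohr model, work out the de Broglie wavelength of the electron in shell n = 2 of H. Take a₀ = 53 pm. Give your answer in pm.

The Bohr quantisation condition is nλ = 2πr_n.
r_n = n²a₀/Z = 210 pm
λ = 2πr_n/n = 2π·210/2 = 670 pm

670 pm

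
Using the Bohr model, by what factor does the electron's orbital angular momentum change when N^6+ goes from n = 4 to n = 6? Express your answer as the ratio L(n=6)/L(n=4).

L = nℏ depends only on n, so L ∝ n.
L(n=6)/L(n=4) = (6/4)^1 = 3/2

3/2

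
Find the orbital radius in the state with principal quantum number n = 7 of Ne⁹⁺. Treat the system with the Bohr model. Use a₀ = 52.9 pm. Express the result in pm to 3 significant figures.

259 pm

r_n = n²a₀/Z = 7² × 52.9 / 10
    = 49 × 52.9 / 10 = 259 pm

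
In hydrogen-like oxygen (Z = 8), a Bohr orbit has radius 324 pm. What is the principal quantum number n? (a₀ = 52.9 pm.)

7

r_n = n²a₀/Z ⇒ n² = rZ/a₀ = 324 × 8 / 52.9 ≈ 49.00
n = 7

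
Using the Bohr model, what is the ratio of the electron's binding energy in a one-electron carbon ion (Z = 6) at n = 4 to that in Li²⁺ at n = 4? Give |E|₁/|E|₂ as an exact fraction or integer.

4

|E| ∝ Z^2 · n^-2
|E|₁/|E|₂ = (6/3)^2 · (4/4)^-2 = 4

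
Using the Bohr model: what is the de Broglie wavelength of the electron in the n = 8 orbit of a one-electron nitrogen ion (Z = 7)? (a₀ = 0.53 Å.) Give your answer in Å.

The Bohr quantisation condition is nλ = 2πr_n.
r_n = n²a₀/Z = 4.8 Å
λ = 2πr_n/n = 2π·4.8/8 = 3.8 Å

3.8 Å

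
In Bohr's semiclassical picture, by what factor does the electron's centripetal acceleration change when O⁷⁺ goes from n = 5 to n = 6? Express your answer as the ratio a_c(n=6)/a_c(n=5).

a_c ∝ Z^3 · n^-4; with Z fixed, a_c ∝ n^-4.
a_c(n=6)/a_c(n=5) = (6/5)^-4 = 625/1296

625/1296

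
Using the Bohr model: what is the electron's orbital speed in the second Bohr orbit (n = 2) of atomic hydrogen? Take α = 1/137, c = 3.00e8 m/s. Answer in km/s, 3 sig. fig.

v_n = Zαc/n = 1 × 0.00730 × 3.00e8 / 2
    = 1090 km/s

1090 km/s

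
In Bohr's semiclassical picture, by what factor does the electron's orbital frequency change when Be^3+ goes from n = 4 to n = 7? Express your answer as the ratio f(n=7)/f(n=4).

64/343

f ∝ Z^2 · n^-3; with Z fixed, f ∝ n^-3.
f(n=7)/f(n=4) = (7/4)^-3 = 64/343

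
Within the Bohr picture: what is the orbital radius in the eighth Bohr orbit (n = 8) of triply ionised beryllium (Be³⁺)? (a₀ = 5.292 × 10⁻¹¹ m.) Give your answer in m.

r_n = n²a₀/Z = 8² × 5.292 × 10⁻¹¹ / 4
    = 64 × 5.292 × 10⁻¹¹ / 4 = 8.467 × 10⁻¹⁰ m

8.467 × 10⁻¹⁰ m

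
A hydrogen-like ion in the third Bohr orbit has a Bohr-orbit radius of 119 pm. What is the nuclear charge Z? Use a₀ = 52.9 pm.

4

r_n = n²a₀/Z ⇒ Z = n²a₀/r = 3² × 52.9 / 119 ≈ 4.00
Z = 4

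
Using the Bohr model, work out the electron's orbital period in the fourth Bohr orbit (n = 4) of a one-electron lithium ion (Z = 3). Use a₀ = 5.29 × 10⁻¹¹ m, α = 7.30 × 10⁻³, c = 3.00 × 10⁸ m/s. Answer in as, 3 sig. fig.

r = n²a₀/Z = 4²·5.29 × 10⁻¹¹/3 = 2.82 × 10⁻¹⁰ m
v = Zαc/n = 3·0.00730·3.00 × 10⁸/4 = 1.64 × 10⁶ m/s
T = 2πr/v = 1.08 × 10⁻¹⁵ s = 1080 as

1080 as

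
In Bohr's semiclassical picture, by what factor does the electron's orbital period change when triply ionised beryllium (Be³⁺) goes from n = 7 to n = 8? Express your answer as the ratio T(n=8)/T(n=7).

T ∝ Z^-2 · n^3; with Z fixed, T ∝ n^3.
T(n=8)/T(n=7) = (8/7)^3 = 512/343

512/343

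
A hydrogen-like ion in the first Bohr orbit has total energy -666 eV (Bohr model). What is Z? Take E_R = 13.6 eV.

E_n = −E_R Z²/n² ⇒ Z² = −E_n n²/E_R = 666 × 1² / 13.6 ≈ 48.97
Z = 7

7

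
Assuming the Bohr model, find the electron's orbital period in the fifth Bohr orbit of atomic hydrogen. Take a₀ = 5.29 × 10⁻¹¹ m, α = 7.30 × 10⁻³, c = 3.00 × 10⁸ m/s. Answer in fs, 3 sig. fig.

r = n²a₀/Z = 5²·5.29 × 10⁻¹¹/1 = 1.32 × 10⁻⁹ m
v = Zαc/n = 1·0.00730·3.00 × 10⁸/5 = 4.38 × 10⁵ m/s
T = 2πr/v = 1.90 × 10⁻¹⁴ s = 19.0 fs

19.0 fs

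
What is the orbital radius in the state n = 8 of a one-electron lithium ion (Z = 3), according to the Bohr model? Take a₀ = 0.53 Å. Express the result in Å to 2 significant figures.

r_n = n²a₀/Z = 8² × 0.53 / 3
    = 64 × 0.53 / 3 = 11 Å

11 Å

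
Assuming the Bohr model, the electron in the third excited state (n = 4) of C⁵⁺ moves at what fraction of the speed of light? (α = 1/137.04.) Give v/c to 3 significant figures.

v_n = Zαc/n, so v/c = Zα/n = 6 × 0.00730 / 4 = 0.0109

0.0109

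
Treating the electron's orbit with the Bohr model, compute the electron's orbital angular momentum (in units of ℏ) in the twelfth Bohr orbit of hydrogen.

L_n = nℏ, so L/ℏ = n = 12.

12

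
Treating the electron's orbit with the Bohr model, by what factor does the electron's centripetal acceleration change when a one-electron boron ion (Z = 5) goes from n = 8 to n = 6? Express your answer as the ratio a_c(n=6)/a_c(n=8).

a_c ∝ Z^3 · n^-4; with Z fixed, a_c ∝ n^-4.
a_c(n=6)/a_c(n=8) = (6/8)^-4 = 256/81

256/81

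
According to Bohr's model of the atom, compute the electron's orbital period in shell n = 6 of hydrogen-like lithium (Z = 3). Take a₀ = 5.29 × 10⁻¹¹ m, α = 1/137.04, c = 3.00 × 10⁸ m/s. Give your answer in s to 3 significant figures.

r = n²a₀/Z = 6²·5.29 × 10⁻¹¹/3 = 6.35 × 10⁻¹⁰ m
v = Zαc/n = 3·0.00730·3.00 × 10⁸/6 = 1.09 × 10⁶ m/s
T = 2πr/v = 3.64 × 10⁻¹⁵ s

3.64 × 10⁻¹⁵ s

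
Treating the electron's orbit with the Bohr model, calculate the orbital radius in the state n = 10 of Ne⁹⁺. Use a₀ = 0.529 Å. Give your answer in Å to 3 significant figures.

r_n = n²a₀/Z = 10² × 0.529 / 10
    = 100 × 0.529 / 10 = 5.29 Å

5.29 Å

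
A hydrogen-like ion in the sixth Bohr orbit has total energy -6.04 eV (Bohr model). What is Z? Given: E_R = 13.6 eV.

4

E_n = −E_R Z²/n² ⇒ Z² = −E_n n²/E_R = 6.04 × 6² / 13.6 ≈ 15.99
Z = 4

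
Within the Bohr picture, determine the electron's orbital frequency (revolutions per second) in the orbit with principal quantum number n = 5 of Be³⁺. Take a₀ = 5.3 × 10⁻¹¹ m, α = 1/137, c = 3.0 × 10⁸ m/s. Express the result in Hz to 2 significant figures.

8.4 × 10¹⁴ Hz

r = n²a₀/Z = 3.3 × 10⁻¹⁰ m, v = Zαc/n = 1.8 × 10⁶ m/s
f = v/(2πr) = 8.4 × 10¹⁴ Hz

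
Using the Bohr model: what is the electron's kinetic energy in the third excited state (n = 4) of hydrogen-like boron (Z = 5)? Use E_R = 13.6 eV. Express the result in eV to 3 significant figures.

For a Coulomb orbit the virial theorem gives K = −E_n.
E_n = −E_R·Z²/n², so K = E_R·Z²/n² = 13.6 × 5²/4² = 21.2 eV

21.2 eV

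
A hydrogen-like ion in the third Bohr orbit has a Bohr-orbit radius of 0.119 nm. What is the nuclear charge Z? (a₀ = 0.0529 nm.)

4

r_n = n²a₀/Z ⇒ Z = n²a₀/r = 3² × 0.0529 / 0.119 ≈ 4.00
Z = 4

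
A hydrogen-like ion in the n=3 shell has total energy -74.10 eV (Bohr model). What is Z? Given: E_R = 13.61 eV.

E_n = −E_R Z²/n² ⇒ Z² = −E_n n²/E_R = 74.10 × 3² / 13.61 ≈ 49.00
Z = 7

7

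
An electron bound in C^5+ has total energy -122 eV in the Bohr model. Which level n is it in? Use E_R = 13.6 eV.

2

E_n = −E_R Z²/n² ⇒ n² = E_R Z²/(−E_n) = 13.6 × 6² / 122 ≈ 4.01
n = 2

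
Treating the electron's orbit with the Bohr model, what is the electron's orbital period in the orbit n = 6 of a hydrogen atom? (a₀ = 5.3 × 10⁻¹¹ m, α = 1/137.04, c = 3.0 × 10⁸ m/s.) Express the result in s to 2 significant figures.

r = n²a₀/Z = 6²·5.3 × 10⁻¹¹/1 = 1.9 × 10⁻⁹ m
v = Zαc/n = 1·0.0073·3.0 × 10⁸/6 = 3.6 × 10⁵ m/s
T = 2πr/v = 3.3 × 10⁻¹⁴ s

3.3 × 10⁻¹⁴ s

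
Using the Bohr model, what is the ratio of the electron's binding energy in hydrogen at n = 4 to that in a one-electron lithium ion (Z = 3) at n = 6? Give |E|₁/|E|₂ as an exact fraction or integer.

|E| ∝ Z^2 · n^-2
|E|₁/|E|₂ = (1/3)^2 · (4/6)^-2 = 1/4

1/4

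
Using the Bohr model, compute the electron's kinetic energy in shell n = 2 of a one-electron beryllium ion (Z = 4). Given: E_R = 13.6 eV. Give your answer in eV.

For a Coulomb orbit the virial theorem gives K = −E_n.
E_n = −E_R·Z²/n², so K = E_R·Z²/n² = 13.6 × 4²/2² = 54.4 eV

54.4 eV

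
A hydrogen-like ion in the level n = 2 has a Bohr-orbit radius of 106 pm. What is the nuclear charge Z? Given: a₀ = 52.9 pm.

2

r_n = n²a₀/Z ⇒ Z = n²a₀/r = 2² × 52.9 / 106 ≈ 2.00
Z = 2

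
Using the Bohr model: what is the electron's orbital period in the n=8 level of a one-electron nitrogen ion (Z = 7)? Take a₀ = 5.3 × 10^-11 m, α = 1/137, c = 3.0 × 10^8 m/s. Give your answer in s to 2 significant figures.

1.6 × 10^-15 s

r = n²a₀/Z = 8²·5.3 × 10^-11/7 = 4.8 × 10^-10 m
v = Zαc/n = 7·0.0073·3.0 × 10^8/8 = 1.9 × 10^6 m/s
T = 2πr/v = 1.6 × 10^-15 s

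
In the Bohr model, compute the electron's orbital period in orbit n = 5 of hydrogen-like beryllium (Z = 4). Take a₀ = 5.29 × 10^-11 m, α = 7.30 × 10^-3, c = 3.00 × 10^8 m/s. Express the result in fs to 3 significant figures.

r = n²a₀/Z = 5²·5.29 × 10^-11/4 = 3.31 × 10^-10 m
v = Zαc/n = 4·0.00730·3.00 × 10^8/5 = 1.75 × 10^6 m/s
T = 2πr/v = 1.19 × 10^-15 s = 1.19 fs

1.19 fs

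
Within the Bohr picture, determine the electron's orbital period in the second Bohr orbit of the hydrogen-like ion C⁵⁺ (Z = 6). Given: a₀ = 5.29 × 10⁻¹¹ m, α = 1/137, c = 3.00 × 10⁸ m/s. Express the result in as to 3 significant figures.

33.7 as

r = n²a₀/Z = 2²·5.29 × 10⁻¹¹/6 = 3.53 × 10⁻¹¹ m
v = Zαc/n = 6·0.00730·3.00 × 10⁸/2 = 6.57 × 10⁶ m/s
T = 2πr/v = 3.37 × 10⁻¹⁷ s = 33.7 as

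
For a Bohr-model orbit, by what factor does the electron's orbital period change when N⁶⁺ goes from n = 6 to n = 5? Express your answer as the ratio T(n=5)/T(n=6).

T ∝ Z^-2 · n^3; with Z fixed, T ∝ n^3.
T(n=5)/T(n=6) = (5/6)^3 = 125/216

125/216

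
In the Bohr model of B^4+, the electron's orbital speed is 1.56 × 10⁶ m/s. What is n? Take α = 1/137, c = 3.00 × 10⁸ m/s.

7

v_n = Zαc/n ⇒ n = Zαc/v = 5 × 0.00730 × 3.00 × 10⁸ / 1.56 × 10⁶ ≈ 7.02
n = 7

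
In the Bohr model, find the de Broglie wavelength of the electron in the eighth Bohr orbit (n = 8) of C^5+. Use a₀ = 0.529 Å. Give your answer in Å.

4.43 Å

The Bohr quantisation condition is nλ = 2πr_n.
r_n = n²a₀/Z = 5.64 Å
λ = 2πr_n/n = 2π·5.64/8 = 4.43 Å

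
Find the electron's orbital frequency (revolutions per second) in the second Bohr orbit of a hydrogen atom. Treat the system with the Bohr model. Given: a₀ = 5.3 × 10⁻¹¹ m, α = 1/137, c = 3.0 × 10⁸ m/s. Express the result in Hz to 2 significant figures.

r = n²a₀/Z = 2.1 × 10⁻¹⁰ m, v = Zαc/n = 1.1 × 10⁶ m/s
f = v/(2πr) = 8.2 × 10¹⁴ Hz

8.2 × 10¹⁴ Hz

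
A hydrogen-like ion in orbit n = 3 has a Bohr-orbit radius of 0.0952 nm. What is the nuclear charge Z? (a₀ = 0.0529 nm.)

r_n = n²a₀/Z ⇒ Z = n²a₀/r = 3² × 0.0529 / 0.0952 ≈ 5.00
Z = 5

5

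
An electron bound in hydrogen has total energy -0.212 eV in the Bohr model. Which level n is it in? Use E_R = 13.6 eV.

8

E_n = −E_R Z²/n² ⇒ n² = E_R Z²/(−E_n) = 13.6 × 1² / 0.212 ≈ 64.15
n = 8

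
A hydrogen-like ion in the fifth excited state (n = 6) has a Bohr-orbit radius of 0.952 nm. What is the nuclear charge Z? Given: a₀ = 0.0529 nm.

2

r_n = n²a₀/Z ⇒ Z = n²a₀/r = 6² × 0.0529 / 0.952 ≈ 2.00
Z = 2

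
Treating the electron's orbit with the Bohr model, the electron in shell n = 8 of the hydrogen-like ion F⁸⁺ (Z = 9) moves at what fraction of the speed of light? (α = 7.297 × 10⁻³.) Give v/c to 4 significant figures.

0.008209

v_n = Zαc/n, so v/c = Zα/n = 9 × 0.007297 / 8 = 0.008209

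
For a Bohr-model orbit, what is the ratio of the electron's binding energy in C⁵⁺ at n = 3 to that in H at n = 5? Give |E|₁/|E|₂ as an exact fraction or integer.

100

|E| ∝ Z^2 · n^-2
|E|₁/|E|₂ = (6/1)^2 · (3/5)^-2 = 100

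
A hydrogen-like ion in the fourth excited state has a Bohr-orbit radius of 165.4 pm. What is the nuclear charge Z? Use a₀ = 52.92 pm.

r_n = n²a₀/Z ⇒ Z = n²a₀/r = 5² × 52.92 / 165.4 ≈ 8.00
Z = 8

8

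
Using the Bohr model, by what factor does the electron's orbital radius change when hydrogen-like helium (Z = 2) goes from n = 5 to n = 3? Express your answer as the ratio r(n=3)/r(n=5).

9/25

r ∝ Z^-1 · n^2; with Z fixed, r ∝ n^2.
r(n=3)/r(n=5) = (3/5)^2 = 9/25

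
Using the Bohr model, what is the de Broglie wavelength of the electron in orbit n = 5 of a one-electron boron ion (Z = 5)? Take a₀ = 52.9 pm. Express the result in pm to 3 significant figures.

332 pm

The Bohr quantisation condition is nλ = 2πr_n.
r_n = n²a₀/Z = 264 pm
λ = 2πr_n/n = 2π·264/5 = 332 pm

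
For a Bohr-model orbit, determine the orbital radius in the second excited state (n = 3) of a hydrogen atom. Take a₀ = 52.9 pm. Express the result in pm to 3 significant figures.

r_n = n²a₀/Z = 3² × 52.9 / 1
    = 9 × 52.9 / 1 = 476 pm

476 pm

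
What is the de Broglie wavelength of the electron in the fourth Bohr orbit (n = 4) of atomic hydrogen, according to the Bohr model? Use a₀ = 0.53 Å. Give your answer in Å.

The Bohr quantisation condition is nλ = 2πr_n.
r_n = n²a₀/Z = 8.5 Å
λ = 2πr_n/n = 2π·8.5/4 = 13 Å

13 Å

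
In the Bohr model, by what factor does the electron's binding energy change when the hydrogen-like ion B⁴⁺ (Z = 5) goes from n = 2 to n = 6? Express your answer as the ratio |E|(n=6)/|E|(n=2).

|E| ∝ Z^2 · n^-2; with Z fixed, |E| ∝ n^-2.
|E|(n=6)/|E|(n=2) = (6/2)^-2 = 1/9

1/9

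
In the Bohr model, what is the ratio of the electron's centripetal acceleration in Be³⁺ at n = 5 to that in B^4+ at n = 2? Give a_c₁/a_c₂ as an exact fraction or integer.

1024/78125

a_c ∝ Z^3 · n^-4
a_c₁/a_c₂ = (4/5)^3 · (5/2)^-4 = 1024/78125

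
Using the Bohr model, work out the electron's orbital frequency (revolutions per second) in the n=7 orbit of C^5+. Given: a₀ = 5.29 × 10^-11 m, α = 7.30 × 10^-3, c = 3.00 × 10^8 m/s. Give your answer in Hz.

r = n²a₀/Z = 4.32 × 10^-10 m, v = Zαc/n = 1.88 × 10^6 m/s
f = v/(2πr) = 6.92 × 10^14 Hz

6.92 × 10^14 Hz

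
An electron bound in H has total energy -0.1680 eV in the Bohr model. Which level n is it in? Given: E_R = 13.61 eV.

E_n = −E_R Z²/n² ⇒ n² = E_R Z²/(−E_n) = 13.61 × 1² / 0.1680 ≈ 81.01
n = 9

9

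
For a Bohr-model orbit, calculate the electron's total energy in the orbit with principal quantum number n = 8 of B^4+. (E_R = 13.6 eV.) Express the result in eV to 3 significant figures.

-5.31 eV

E_n = −E_R·Z²/n² = −13.6 × 5²/8² = -5.31 eV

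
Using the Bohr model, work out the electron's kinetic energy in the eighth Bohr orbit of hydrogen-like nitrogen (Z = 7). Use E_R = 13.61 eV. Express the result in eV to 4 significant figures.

10.42 eV

For a Coulomb orbit the virial theorem gives K = −E_n.
E_n = −E_R·Z²/n², so K = E_R·Z²/n² = 13.61 × 7²/8² = 10.42 eV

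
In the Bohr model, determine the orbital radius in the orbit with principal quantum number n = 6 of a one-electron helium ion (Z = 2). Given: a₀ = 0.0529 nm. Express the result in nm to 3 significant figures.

r_n = n²a₀/Z = 6² × 0.0529 / 2
    = 36 × 0.0529 / 2 = 0.952 nm

0.952 nm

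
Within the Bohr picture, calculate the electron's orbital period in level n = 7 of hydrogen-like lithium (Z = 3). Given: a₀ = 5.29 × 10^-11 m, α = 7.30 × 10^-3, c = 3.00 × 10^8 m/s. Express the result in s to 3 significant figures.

5.78 × 10^-15 s

r = n²a₀/Z = 7²·5.29 × 10^-11/3 = 8.64 × 10^-10 m
v = Zαc/n = 3·0.00730·3.00 × 10^8/7 = 9.39 × 10^5 m/s
T = 2πr/v = 5.78 × 10^-15 s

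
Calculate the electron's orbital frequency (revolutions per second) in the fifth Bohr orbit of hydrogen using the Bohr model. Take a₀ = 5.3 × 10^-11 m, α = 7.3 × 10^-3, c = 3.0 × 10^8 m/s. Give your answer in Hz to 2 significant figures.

5.3 × 10^13 Hz

r = n²a₀/Z = 1.3 × 10^-9 m, v = Zαc/n = 4.4 × 10^5 m/s
f = v/(2πr) = 5.3 × 10^13 Hz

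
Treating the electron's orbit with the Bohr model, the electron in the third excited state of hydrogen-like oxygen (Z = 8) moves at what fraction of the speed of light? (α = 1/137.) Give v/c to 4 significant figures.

v_n = Zαc/n, so v/c = Zα/n = 8 × 0.007299 / 4 = 0.01460

0.01460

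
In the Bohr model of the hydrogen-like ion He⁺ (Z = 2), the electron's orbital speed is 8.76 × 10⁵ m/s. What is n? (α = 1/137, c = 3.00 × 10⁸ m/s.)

5

v_n = Zαc/n ⇒ n = Zαc/v = 2 × 0.00730 × 3.00 × 10⁸ / 8.76 × 10⁵ ≈ 5.00
n = 5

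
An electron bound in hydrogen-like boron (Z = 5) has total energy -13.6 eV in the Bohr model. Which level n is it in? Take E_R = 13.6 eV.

E_n = −E_R Z²/n² ⇒ n² = E_R Z²/(−E_n) = 13.6 × 5² / 13.6 ≈ 25.00
n = 5

5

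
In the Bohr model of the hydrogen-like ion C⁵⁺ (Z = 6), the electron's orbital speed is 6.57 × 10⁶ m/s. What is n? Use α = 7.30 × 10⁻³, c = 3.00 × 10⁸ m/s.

2

v_n = Zαc/n ⇒ n = Zαc/v = 6 × 0.00730 × 3.00 × 10⁸ / 6.57 × 10⁶ ≈ 2.00
n = 2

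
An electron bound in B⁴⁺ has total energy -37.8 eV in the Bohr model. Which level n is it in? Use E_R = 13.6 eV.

3

E_n = −E_R Z²/n² ⇒ n² = E_R Z²/(−E_n) = 13.6 × 5² / 37.8 ≈ 8.99
n = 3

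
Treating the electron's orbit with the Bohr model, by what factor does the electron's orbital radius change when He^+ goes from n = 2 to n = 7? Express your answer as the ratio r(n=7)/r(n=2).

49/4

r ∝ Z^-1 · n^2; with Z fixed, r ∝ n^2.
r(n=7)/r(n=2) = (7/2)^2 = 49/4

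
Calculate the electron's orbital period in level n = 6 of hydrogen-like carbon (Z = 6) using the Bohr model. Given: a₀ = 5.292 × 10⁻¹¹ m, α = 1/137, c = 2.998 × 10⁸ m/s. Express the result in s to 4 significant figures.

9.117 × 10⁻¹⁶ s

r = n²a₀/Z = 6²·5.292 × 10⁻¹¹/6 = 3.175 × 10⁻¹⁰ m
v = Zαc/n = 6·0.007299·2.998 × 10⁸/6 = 2.188 × 10⁶ m/s
T = 2πr/v = 9.117 × 10⁻¹⁶ s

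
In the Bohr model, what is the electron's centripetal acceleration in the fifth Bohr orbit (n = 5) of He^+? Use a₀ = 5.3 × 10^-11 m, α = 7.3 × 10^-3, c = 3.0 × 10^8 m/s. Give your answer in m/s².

1.2 × 10^21 m/s²

r = n²a₀/Z = 6.6 × 10^-10 m, v = Zαc/n = 8.8 × 10^5 m/s
a = v²/r = (8.8 × 10^5)² / 6.6 × 10^-10 = 1.2 × 10^21 m/s²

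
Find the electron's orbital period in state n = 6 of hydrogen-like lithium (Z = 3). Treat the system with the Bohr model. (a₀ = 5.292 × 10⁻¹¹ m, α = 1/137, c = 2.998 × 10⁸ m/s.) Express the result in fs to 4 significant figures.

3.647 fs

r = n²a₀/Z = 6²·5.292 × 10⁻¹¹/3 = 6.350 × 10⁻¹⁰ m
v = Zαc/n = 3·0.007299·2.998 × 10⁸/6 = 1.094 × 10⁶ m/s
T = 2πr/v = 3.647 × 10⁻¹⁵ s = 3.647 fs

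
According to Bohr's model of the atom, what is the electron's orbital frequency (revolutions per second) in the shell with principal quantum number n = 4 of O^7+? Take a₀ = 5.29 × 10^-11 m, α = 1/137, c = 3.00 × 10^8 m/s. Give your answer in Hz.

r = n²a₀/Z = 1.06 × 10^-10 m, v = Zαc/n = 4.38 × 10^6 m/s
f = v/(2πr) = 6.59 × 10^15 Hz

6.59 × 10^15 Hz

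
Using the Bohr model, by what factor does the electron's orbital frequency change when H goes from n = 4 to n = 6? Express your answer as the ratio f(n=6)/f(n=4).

f ∝ Z^2 · n^-3; with Z fixed, f ∝ n^-3.
f(n=6)/f(n=4) = (6/4)^-3 = 8/27

8/27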